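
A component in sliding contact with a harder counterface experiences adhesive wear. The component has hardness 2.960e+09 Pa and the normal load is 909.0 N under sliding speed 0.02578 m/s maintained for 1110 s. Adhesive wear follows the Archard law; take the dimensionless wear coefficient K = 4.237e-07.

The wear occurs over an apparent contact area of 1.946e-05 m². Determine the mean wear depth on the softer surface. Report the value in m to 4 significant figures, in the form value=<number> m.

Intermediate values are shown rounded — all working math maintains full float precision; rounded just once, at four significant digits.
Convert: Distance L = v·t = 0.02578 m/s × 1110 s = 28.62 m.
Expressed in SI base units: W = 909.0 N, H = 2.960e+09 Pa, K = 4.237e-07.
Worn volume V = K·W·L/H = 4.237e-07 · 909.0 · 28.62 / 2.960e+09 = 3.723e-12 m³.
Depth of wear h = V/A = 3.723e-12 / 1.946e-05 = 1.913e-07 m.

value=1.913e-07 m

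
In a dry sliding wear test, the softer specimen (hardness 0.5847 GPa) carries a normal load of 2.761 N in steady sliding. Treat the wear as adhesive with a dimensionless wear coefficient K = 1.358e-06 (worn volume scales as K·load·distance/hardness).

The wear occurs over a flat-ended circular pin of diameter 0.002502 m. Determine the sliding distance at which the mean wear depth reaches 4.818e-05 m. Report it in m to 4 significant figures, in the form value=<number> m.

Each operation runs at full float precision. The intermediates are printed rounded, and rounded just once to four significant figures.
Hardness H = 0.5847 GPa = 5.847e+08 Pa.
Contact area A = π·d²/4 = π·(0.002502 m)²/4 = 4.917e-06 m².
Collected in SI base units: W = 2.761 N, H = 5.847e+08 Pa, K = 1.358e-06.
Volume at the limit: V_lim = h_lim·A = 4.818e-05 · 4.917e-06 = 2.369e-10 m³.
Thus life L = V_lim·H/(K·W) = 2.369e-10 · 5.847e+08 / (1.358e-06 · 2.761) = 3.694e+04 m.

value=3.694e+04 m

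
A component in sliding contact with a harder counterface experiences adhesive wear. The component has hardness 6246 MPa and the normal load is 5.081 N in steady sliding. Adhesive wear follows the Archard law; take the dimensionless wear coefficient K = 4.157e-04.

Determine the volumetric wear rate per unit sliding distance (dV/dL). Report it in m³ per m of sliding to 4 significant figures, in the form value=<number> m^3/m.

The intermediates are printed rounded; all arithmetic maintains full float precision. Rounded just once, at four significant digits.
Hardness H = 6246 MPa = 6.246e+09 Pa.
Working in SI base units: W = 5.081 N, H = 6.246e+09 Pa, K = 4.157e-04.
Sliding wear rate dV/dL = K·W/H (independent of L): 4.157e-04 · 5.081 / 6.246e+09 = 3.382e-13 m³/m.

value=3.382e-13 m^3/m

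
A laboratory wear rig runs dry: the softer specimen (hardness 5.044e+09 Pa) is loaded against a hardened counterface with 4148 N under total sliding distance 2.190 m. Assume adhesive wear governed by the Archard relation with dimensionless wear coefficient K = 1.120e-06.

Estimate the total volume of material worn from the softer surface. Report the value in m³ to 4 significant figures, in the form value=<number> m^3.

value=2.017e-12 m^3

Intermediates are shown rounded — every step keeps full float precision, and rounded just once, at four significant digits.
Expressed in SI base units: W = 4148 N, H = 5.044e+09 Pa, K = 1.120e-06.
Wear volume V = K·W·L/H = 1.120e-06 · 4148 · 2.190 / 5.044e+09 = 2.017e-12 m³.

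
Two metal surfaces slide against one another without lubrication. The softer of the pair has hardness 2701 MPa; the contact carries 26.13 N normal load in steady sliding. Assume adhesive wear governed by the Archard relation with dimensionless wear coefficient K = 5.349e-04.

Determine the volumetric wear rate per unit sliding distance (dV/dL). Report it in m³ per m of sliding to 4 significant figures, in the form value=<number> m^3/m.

value=5.175e-12 m^3/m

The intermediates are displayed rounded, and all working math runs at full precision — a lone final rounding to 4 significant figures.
Convert: Hardness H = 2701 MPa = 2.701e+09 Pa.
Expressed in SI base units: W = 26.13 N, H = 2.701e+09 Pa, K = 5.349e-04.
The wear rate dV/dL = K·W/H (no L dependence): 5.349e-04 · 26.13 / 2.701e+09 = 5.175e-12 m³/m.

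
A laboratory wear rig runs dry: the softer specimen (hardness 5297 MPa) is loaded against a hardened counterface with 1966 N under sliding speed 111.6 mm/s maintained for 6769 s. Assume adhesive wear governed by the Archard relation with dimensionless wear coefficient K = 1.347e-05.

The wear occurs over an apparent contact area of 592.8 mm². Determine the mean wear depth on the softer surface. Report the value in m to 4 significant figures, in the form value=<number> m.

Intermediate values are printed rounded; all arithmetic keeps exact precision. Rounded once at the end: 4 significant digits.
Convert: Sliding speed v = 111.6 mm/s = 0.1116 m/s. The distance L = v·t = 0.1116 m/s × 6769 s = 755.4 m.
Convert: Hardness H = 5297 MPa = 5.297e+09 Pa.
Convert: Contact area A = 592.8 mm² = 5.928e-04 m².
In SI base units: W = 1966 N, H = 5.297e+09 Pa, K = 1.347e-05.
The Archard volume V = K·W·L/H = 1.347e-05 · 1966 · 755.4 / 5.297e+09 = 3.777e-09 m³.
Mean wear depth h = V/A = 3.777e-09 / 5.928e-04 = 6.371e-06 m.

value=6.371e-06 m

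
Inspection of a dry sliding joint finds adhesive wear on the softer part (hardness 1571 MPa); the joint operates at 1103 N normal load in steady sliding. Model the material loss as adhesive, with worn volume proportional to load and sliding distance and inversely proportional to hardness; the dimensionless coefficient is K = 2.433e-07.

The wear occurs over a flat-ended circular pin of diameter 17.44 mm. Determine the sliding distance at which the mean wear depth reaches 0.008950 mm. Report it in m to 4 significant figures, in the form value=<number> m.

value=1.252e+04 m

All arithmetic keeps exact precision; the intermediates are printed rounded. Rounded once at the end, at 4 significant digits.
Convert: Hardness H = 1571 MPa = 1.571e+09 Pa.
Convert: Pin diameter d = 17.44 mm = 0.01744 m. Contact area A = π·d²/4 = π·(0.01744 m)²/4 = 2.389e-04 m².
Convert: Depth limit h_lim = 0.008950 mm = 8.950e-06 m.
SI base units throughout: W = 1103 N, H = 1.571e+09 Pa, K = 2.433e-07.
Wearable volume V_lim = h_lim·A = 8.950e-06 · 2.389e-04 = 2.138e-09 m³.
Thus life L = V_lim·H/(K·W) = 2.138e-09 · 1.571e+09 / (2.433e-07 · 1103) = 1.252e+04 m.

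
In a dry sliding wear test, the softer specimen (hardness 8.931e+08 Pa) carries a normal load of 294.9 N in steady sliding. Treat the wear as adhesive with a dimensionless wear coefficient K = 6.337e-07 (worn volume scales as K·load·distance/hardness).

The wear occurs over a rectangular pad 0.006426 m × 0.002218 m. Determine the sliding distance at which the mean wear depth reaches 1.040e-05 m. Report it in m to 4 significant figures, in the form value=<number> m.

All arithmetic carries full precision, and intermediates are printed rounded — a lone final rounding to four significant figures.
Contact area A = 0.006426 m × 0.002218 m = 1.425e-05 m².
Collected in SI base units: W = 294.9 N, H = 8.931e+08 Pa, K = 6.337e-07.
Volume at the limit: V_lim = h_lim·A = 1.040e-05 · 1.425e-05 = 1.482e-10 m³.
Thus life L = V_lim·H/(K·W) = 1.482e-10 · 8.931e+08 / (6.337e-07 · 294.9) = 708.4 m.

value=708.4 m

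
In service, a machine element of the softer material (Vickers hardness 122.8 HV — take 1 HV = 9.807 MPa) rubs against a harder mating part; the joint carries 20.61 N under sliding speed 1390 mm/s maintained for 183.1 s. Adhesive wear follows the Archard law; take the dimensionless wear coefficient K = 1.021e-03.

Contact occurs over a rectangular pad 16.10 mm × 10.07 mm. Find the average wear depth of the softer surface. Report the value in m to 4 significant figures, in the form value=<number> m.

The intermediates are displayed rounded, and all working math maintains full precision, and one final rounding: four significant figures.
Convert: Sliding speed v = 1390 mm/s = 1.390 m/s. Distance L = v·t = 1.390 m/s × 183.1 s = 254.5 m.
Convert: Hardness H = 122.8 HV × 9.807 MPa/HV = 1204 MPa = 1.204e+09 Pa.
Convert: Pad sides 16.10 mm × 10.07 mm = 0.01610 m × 0.01007 m. Contact area A = 0.01610 m × 0.01007 m = 1.621e-04 m².
Expressed in SI base units: W = 20.61 N, H = 1.204e+09 Pa, K = 1.021e-03.
By Archard's law, V = K·W·L/H = 1.021e-03 · 20.61 · 254.5 / 1.204e+09 = 4.447e-09 m³.
Depth of wear h = V/A = 4.447e-09 / 1.621e-04 = 2.743e-05 m.

value=2.743e-05 m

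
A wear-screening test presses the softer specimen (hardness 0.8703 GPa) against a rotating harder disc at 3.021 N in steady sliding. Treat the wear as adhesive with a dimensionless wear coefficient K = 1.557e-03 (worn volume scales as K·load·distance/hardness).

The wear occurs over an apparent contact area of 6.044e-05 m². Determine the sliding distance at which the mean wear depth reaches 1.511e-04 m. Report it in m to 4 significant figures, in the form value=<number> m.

value=1690 m

Displayed values are rounded. Each operation keeps full precision — rounded once at the end to four significant digits.
Hardness H = 0.8703 GPa = 8.703e+08 Pa.
Collected in SI base units: W = 3.021 N, H = 8.703e+08 Pa, K = 1.557e-03.
Limit volume V_lim = h_lim·A = 1.511e-04 · 6.044e-05 = 9.132e-09 m³.
So the life L = V_lim·H/(K·W) = 9.132e-09 · 8.703e+08 / (1.557e-03 · 3.021) = 1690 m.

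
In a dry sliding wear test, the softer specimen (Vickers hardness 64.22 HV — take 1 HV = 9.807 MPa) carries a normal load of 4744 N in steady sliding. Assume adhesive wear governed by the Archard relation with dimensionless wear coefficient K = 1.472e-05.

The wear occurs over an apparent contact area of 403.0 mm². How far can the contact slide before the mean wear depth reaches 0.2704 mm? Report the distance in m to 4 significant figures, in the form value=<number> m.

Intermediates are displayed rounded, and every step maintains full float precision; rounded once at the end: four significant figures.
Hardness H = 64.22 HV × 9.807 MPa/HV = 629.8 MPa = 6.298e+08 Pa.
Contact area A = 403.0 mm² = 4.030e-04 m².
Depth limit h_lim = 0.2704 mm = 2.704e-04 m.
Collected in SI base units: W = 4744 N, H = 6.298e+08 Pa, K = 1.472e-05.
Allowed volume V_lim = h_lim·A = 2.704e-04 · 4.030e-04 = 1.090e-07 m³.
So the life L = V_lim·H/(K·W) = 1.090e-07 · 6.298e+08 / (1.472e-05 · 4744) = 982.8 m.

value=982.8 m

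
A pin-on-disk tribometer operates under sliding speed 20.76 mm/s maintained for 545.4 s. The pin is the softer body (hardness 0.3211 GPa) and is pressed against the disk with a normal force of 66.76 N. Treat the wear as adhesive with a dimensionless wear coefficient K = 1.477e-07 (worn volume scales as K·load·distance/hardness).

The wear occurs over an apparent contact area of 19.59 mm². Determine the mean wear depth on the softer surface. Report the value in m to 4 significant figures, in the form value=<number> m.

All arithmetic holds exact precision; intermediates are displayed rounded. Rounded once at the end to four significant figures.
Sliding speed v = 20.76 mm/s = 0.02076 m/s. Path length L = v·t = 0.02076 m/s × 545.4 s = 11.32 m.
Hardness H = 0.3211 GPa = 3.211e+08 Pa.
Contact area A = 19.59 mm² = 1.959e-05 m².
Restated in SI base units: W = 66.76 N, H = 3.211e+08 Pa, K = 1.477e-07.
By Archard's law, V = K·W·L/H = 1.477e-07 · 66.76 · 11.32 / 3.211e+08 = 3.477e-13 m³.
Depth h = V/A = 3.477e-13 / 1.959e-05 = 1.775e-08 m.

value=1.775e-08 m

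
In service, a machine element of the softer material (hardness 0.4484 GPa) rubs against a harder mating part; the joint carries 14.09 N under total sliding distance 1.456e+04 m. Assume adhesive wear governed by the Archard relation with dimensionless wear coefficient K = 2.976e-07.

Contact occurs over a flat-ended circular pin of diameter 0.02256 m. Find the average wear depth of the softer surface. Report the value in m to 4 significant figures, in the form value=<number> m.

All working math runs at full float precision; quoted intermediates are rounded. Rounded once at the end to 4 significant figures.
Hardness H = 0.4484 GPa = 4.484e+08 Pa.
Contact area A = π·d²/4 = π·(0.02256 m)²/4 = 3.997e-04 m².
As SI base values: W = 14.09 N, H = 4.484e+08 Pa, K = 2.976e-07.
Archard relation: V = K·W·L/H = 2.976e-07 · 14.09 · 1.456e+04 / 4.484e+08 = 1.362e-10 m³.
Depth h = V/A = 1.362e-10 / 3.997e-04 = 3.406e-07 m.

value=3.406e-07 m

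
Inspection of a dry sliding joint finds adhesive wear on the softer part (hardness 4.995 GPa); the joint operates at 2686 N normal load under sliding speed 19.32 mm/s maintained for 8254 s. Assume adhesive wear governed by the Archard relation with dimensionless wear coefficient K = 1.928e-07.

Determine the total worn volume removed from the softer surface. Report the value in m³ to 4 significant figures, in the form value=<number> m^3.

Intermediates appear rounded, and the computation keeps full float precision — one last rounding: four significant digits.
Convert: Sliding speed v = 19.32 mm/s = 0.01932 m/s. Distance L = v·t = 0.01932 m/s × 8254 s = 159.5 m.
Convert: Hardness H = 4.995 GPa = 4.995e+09 Pa.
Restated in SI base units: W = 2686 N, H = 4.995e+09 Pa, K = 1.928e-07.
Archard volume V = K·W·L/H = 1.928e-07 · 2686 · 159.5 / 4.995e+09 = 1.653e-11 m³.

value=1.653e-11 m^3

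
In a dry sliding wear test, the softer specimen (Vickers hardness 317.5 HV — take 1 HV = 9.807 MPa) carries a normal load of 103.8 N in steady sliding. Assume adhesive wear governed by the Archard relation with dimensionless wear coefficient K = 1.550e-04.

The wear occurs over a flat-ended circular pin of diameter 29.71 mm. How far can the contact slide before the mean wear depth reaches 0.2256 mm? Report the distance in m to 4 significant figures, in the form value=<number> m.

Intermediates are shown rounded — each operation holds exact precision — a single final rounding, at four significant digits.
Convert: Hardness H = 317.5 HV × 9.807 MPa/HV = 3114 MPa = 3.114e+09 Pa.
Convert: Pin diameter d = 29.71 mm = 0.02971 m. Contact area A = π·d²/4 = π·(0.02971 m)²/4 = 6.933e-04 m².
Convert: Depth limit h_lim = 0.2256 mm = 2.256e-04 m.
Working in SI base units: W = 103.8 N, H = 3.114e+09 Pa, K = 1.550e-04.
Limit volume V_lim = h_lim·A = 2.256e-04 · 6.933e-04 = 1.564e-07 m³.
So the life L = V_lim·H/(K·W) = 1.564e-07 · 3.114e+09 / (1.550e-04 · 103.8) = 3.027e+04 m.

value=3.027e+04 m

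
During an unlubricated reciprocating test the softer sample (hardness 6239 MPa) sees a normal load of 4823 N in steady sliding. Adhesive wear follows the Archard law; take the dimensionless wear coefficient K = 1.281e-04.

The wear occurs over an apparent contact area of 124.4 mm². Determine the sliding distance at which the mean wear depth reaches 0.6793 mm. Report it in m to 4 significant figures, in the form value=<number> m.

value=853.4 m

All arithmetic keeps full precision; intermediate values appear rounded. Rounded just once, at four significant figures.
Convert: Hardness H = 6239 MPa = 6.239e+09 Pa.
Convert: Contact area A = 124.4 mm² = 1.244e-04 m².
Convert: Depth limit h_lim = 0.6793 mm = 6.793e-04 m.
In SI base units: W = 4823 N, H = 6.239e+09 Pa, K = 1.281e-04.
Allowed volume V_lim = h_lim·A = 6.793e-04 · 1.244e-04 = 8.450e-08 m³.
Inverting, life L = V_lim·H/(K·W) = 8.450e-08 · 6.239e+09 / (1.281e-04 · 4823) = 853.4 m.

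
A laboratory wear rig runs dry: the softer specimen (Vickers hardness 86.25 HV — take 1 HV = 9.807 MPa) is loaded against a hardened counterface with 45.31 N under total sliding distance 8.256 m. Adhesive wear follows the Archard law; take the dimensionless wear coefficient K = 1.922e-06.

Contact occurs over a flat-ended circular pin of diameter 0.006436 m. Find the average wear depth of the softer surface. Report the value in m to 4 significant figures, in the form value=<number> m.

Each operation maintains exact precision; the intermediates appear rounded; one last rounding to four significant digits.
Hardness H = 86.25 HV × 9.807 MPa/HV = 845.9 MPa = 8.459e+08 Pa.
Contact area A = π·d²/4 = π·(0.006436 m)²/4 = 3.253e-05 m².
Collected in SI base units: W = 45.31 N, H = 8.459e+08 Pa, K = 1.922e-06.
Worn volume V = K·W·L/H = 1.922e-06 · 45.31 · 8.256 / 8.459e+08 = 8.500e-13 m³.
Average depth h = V/A = 8.500e-13 / 3.253e-05 = 2.613e-08 m.

value=2.613e-08 m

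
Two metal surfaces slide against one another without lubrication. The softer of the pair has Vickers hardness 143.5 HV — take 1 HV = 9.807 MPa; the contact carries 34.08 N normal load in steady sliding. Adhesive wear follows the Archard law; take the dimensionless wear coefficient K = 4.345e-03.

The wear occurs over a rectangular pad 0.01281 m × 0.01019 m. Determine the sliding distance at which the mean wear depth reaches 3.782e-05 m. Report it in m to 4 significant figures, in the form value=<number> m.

value=46.92 m

Intermediates are printed rounded; each operation carries full precision — a single final rounding: four significant figures.
Hardness H = 143.5 HV × 9.807 MPa/HV = 1407 MPa = 1.407e+09 Pa.
Contact area A = 0.01281 m × 0.01019 m = 1.305e-04 m².
Restated in SI base units: W = 34.08 N, H = 1.407e+09 Pa, K = 4.345e-03.
Allowed volume V_lim = h_lim·A = 3.782e-05 · 1.305e-04 = 4.937e-09 m³.
So the life L = V_lim·H/(K·W) = 4.937e-09 · 1.407e+09 / (4.345e-03 · 34.08) = 46.92 m.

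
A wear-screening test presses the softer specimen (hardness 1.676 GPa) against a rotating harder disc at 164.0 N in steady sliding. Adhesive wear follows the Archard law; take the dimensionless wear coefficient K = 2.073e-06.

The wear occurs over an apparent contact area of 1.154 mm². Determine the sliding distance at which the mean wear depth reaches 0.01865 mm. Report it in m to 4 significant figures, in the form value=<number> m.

Intermediate values appear rounded — all working math holds full float precision, and a single final rounding, at 4 significant figures.
Convert: Hardness H = 1.676 GPa = 1.676e+09 Pa.
Convert: Contact area A = 1.154 mm² = 1.154e-06 m².
Convert: Depth limit h_lim = 0.01865 mm = 1.865e-05 m.
Collected in SI base units: W = 164.0 N, H = 1.676e+09 Pa, K = 2.073e-06.
Allowed volume V_lim = h_lim·A = 1.865e-05 · 1.154e-06 = 2.152e-11 m³.
Life L = V_lim·H/(K·W) = 2.152e-11 · 1.676e+09 / (2.073e-06 · 164.0) = 106.1 m.

value=106.1 m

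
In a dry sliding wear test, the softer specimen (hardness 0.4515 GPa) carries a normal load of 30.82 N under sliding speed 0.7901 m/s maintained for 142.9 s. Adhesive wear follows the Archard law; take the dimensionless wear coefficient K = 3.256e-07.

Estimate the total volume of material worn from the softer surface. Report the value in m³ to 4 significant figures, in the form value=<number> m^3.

All working math carries exact precision — intermediate values appear rounded — one final rounding: four significant figures.
Convert: Path length L = v·t = 0.7901 m/s × 142.9 s = 112.9 m.
Convert: Hardness H = 0.4515 GPa = 4.515e+08 Pa.
SI base units throughout: W = 30.82 N, H = 4.515e+08 Pa, K = 3.256e-07.
The Archard volume V = K·W·L/H = 3.256e-07 · 30.82 · 112.9 / 4.515e+08 = 2.509e-12 m³.

value=2.509e-12 m^3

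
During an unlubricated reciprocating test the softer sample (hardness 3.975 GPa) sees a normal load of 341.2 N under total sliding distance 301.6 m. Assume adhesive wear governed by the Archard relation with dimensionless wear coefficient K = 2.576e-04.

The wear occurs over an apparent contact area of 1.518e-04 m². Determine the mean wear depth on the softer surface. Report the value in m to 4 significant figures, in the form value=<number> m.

The intermediates are displayed rounded, and all arithmetic holds exact precision. Rounded just once to 4 significant figures.
Convert: Hardness H = 3.975 GPa = 3.975e+09 Pa.
In SI base units: W = 341.2 N, H = 3.975e+09 Pa, K = 2.576e-04.
Apply Archard: V = K·W·L/H = 2.576e-04 · 341.2 · 301.6 / 3.975e+09 = 6.669e-09 m³.
Wear depth h = V/A = 6.669e-09 / 1.518e-04 = 4.393e-05 m.

value=4.393e-05 m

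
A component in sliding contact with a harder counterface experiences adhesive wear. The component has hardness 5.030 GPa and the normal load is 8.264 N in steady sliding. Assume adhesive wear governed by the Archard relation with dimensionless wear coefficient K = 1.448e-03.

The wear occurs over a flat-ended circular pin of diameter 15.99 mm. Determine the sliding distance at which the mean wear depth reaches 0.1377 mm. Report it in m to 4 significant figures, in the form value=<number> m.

value=1.162e+04 m

All working math maintains exact precision. Quoted intermediates are rounded — a lone final rounding: four significant figures.
Hardness H = 5.030 GPa = 5.030e+09 Pa.
Pin diameter d = 15.99 mm = 0.01599 m. Contact area A = π·d²/4 = π·(0.01599 m)²/4 = 2.008e-04 m².
Depth limit h_lim = 0.1377 mm = 1.377e-04 m.
SI base units throughout: W = 8.264 N, H = 5.030e+09 Pa, K = 1.448e-03.
Volume at the limit: V_lim = h_lim·A = 1.377e-04 · 2.008e-04 = 2.765e-08 m³.
Inverting, life L = V_lim·H/(K·W) = 2.765e-08 · 5.030e+09 / (1.448e-03 · 8.264) = 1.162e+04 m.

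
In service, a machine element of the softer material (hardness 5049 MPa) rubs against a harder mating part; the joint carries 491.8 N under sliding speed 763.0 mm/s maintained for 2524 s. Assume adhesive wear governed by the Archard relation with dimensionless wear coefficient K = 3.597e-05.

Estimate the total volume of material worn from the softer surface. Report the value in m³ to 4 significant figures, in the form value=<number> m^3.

Intermediate values are shown rounded; the computation runs at exact precision — rounded just once, at four significant figures.
Sliding speed v = 763.0 mm/s = 0.7630 m/s. Distance covered L = v·t = 0.7630 m/s × 2524 s = 1926 m.
Hardness H = 5049 MPa = 5.049e+09 Pa.
As SI base values: W = 491.8 N, H = 5.049e+09 Pa, K = 3.597e-05.
Archard relation: V = K·W·L/H = 3.597e-05 · 491.8 · 1926 / 5.049e+09 = 6.747e-09 m³.

value=6.747e-09 m^3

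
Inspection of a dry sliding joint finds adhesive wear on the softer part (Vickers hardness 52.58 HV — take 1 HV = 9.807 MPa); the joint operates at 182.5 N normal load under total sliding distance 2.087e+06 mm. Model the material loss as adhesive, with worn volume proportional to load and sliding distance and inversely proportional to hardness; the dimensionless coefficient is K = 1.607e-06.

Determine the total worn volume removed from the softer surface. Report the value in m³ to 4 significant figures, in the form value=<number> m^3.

value=1.187e-09 m^3

Every step maintains full precision; the intermediates are displayed rounded — rounded once at the end: four significant digits.
Convert: Path length L = 2.087e+06 mm = 2087 m.
Convert: Hardness H = 52.58 HV × 9.807 MPa/HV = 515.7 MPa = 5.157e+08 Pa.
In SI base units, W = 182.5 N, H = 5.157e+08 Pa, K = 1.607e-06.
Volume removed: V = K·W·L/H = 1.607e-06 · 182.5 · 2087 / 5.157e+08 = 1.187e-09 m³.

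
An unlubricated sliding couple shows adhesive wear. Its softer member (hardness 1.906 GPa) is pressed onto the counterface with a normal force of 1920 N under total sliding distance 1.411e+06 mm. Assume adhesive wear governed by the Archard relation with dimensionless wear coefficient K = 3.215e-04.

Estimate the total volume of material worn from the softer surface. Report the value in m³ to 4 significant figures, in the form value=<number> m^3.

value=4.570e-07 m^3

Each operation runs at full precision, and displayed values are rounded — rounded just once, at four significant digits.
Distance L = 1.411e+06 mm = 1411 m.
Hardness H = 1.906 GPa = 1.906e+09 Pa.
Collected in SI base units: W = 1920 N, H = 1.906e+09 Pa, K = 3.215e-04.
Volume removed: V = K·W·L/H = 3.215e-04 · 1920 · 1411 / 1.906e+09 = 4.570e-07 m³.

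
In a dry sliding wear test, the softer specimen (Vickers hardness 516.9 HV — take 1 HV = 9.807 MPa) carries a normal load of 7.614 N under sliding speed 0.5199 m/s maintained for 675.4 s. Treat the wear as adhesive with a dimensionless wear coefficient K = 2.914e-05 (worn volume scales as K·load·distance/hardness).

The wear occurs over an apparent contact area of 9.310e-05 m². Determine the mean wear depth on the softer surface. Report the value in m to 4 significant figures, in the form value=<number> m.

Each operation maintains full float precision — quoted intermediates are rounded — a single final rounding, at 4 significant digits.
Convert: Sliding distance L = v·t = 0.5199 m/s × 675.4 s = 351.1 m.
Convert: Hardness H = 516.9 HV × 9.807 MPa/HV = 5069 MPa = 5.069e+09 Pa.
Expressed in SI base units: W = 7.614 N, H = 5.069e+09 Pa, K = 2.914e-05.
By Archard's law, V = K·W·L/H = 2.914e-05 · 7.614 · 351.1 / 5.069e+09 = 1.537e-11 m³.
Wear depth h = V/A = 1.537e-11 / 9.310e-05 = 1.651e-07 m.

value=1.651e-07 m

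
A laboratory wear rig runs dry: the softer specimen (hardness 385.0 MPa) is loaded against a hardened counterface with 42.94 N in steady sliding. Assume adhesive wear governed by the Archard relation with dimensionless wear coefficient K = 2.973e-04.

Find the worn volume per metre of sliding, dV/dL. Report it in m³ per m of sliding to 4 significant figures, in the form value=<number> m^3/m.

Every step carries full precision; the intermediates are printed rounded. Rounded once at the end, at 4 significant digits.
Convert: Hardness H = 385.0 MPa = 3.850e+08 Pa.
Expressed in SI base units: W = 42.94 N, H = 3.850e+08 Pa, K = 2.973e-04.
Rate of wear dV/dL = K·W/H (no L dependence): 2.973e-04 · 42.94 / 3.850e+08 = 3.316e-11 m³/m.

value=3.316e-11 m^3/m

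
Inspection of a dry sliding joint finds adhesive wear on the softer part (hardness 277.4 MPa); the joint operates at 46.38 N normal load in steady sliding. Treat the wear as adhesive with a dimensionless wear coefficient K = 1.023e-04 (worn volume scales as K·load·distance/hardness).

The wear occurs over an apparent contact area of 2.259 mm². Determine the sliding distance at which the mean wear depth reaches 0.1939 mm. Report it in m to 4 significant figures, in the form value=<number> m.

Intermediate values are shown rounded; every step carries exact precision — a lone final rounding, at four significant digits.
Convert: Hardness H = 277.4 MPa = 2.774e+08 Pa.
Convert: Contact area A = 2.259 mm² = 2.259e-06 m².
Convert: Depth limit h_lim = 0.1939 mm = 1.939e-04 m.
Restated in SI base units: W = 46.38 N, H = 2.774e+08 Pa, K = 1.023e-04.
Volume at the limit: V_lim = h_lim·A = 1.939e-04 · 2.259e-06 = 4.380e-10 m³.
Thus life L = V_lim·H/(K·W) = 4.380e-10 · 2.774e+08 / (1.023e-04 · 46.38) = 25.61 m.

value=25.61 m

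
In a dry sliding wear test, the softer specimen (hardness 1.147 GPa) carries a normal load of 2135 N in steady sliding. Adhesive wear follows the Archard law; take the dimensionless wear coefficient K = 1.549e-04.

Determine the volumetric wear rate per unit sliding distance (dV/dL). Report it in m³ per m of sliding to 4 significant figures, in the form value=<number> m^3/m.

The computation maintains full precision — shown intermediates are rounded, and a lone final rounding: 4 significant figures.
Hardness H = 1.147 GPa = 1.147e+09 Pa.
Restated in SI base units: W = 2135 N, H = 1.147e+09 Pa, K = 1.549e-04.
Rate of wear dV/dL = K·W/H, per unit distance: 1.549e-04 · 2135 / 1.147e+09 = 2.883e-10 m³/m.

value=2.883e-10 m^3/m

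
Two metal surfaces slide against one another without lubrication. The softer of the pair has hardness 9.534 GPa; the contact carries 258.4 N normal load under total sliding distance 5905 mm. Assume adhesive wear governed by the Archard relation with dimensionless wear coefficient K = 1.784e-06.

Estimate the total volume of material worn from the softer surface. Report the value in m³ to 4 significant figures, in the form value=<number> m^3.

Intermediates are shown rounded. The computation keeps full precision, and a lone final rounding to four significant figures.
Path length L = 5905 mm = 5.905 m.
Hardness H = 9.534 GPa = 9.534e+09 Pa.
Working in SI base units: W = 258.4 N, H = 9.534e+09 Pa, K = 1.784e-06.
Apply Archard: V = K·W·L/H = 1.784e-06 · 258.4 · 5.905 / 9.534e+09 = 2.855e-13 m³.

value=2.855e-13 m^3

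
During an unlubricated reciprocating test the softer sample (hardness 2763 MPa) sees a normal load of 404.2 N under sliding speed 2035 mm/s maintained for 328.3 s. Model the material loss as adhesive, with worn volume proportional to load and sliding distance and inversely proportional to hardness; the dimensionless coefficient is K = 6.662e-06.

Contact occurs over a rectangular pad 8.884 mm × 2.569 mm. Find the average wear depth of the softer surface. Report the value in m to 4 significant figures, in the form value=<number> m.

The algebra maintains full float precision; intermediate values are printed rounded, and a single final rounding, at four significant figures.
Convert: Sliding speed v = 2035 mm/s = 2.035 m/s. Distance L = v·t = 2.035 m/s × 328.3 s = 668.1 m.
Convert: Hardness H = 2763 MPa = 2.763e+09 Pa.
Convert: Pad sides 8.884 mm × 2.569 mm = 0.008884 m × 0.002569 m. Contact area A = 0.008884 m × 0.002569 m = 2.282e-05 m².
Expressed in SI base units: W = 404.2 N, H = 2.763e+09 Pa, K = 6.662e-06.
Archard relation: V = K·W·L/H = 6.662e-06 · 404.2 · 668.1 / 2.763e+09 = 6.511e-10 m³.
Depth h = V/A = 6.511e-10 / 2.282e-05 = 2.853e-05 m.

value=2.853e-05 m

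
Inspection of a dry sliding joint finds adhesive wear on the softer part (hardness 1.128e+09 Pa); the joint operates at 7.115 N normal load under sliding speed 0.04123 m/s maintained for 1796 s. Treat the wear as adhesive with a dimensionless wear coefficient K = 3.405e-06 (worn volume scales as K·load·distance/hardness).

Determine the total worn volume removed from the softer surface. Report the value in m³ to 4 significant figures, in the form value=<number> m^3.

value=1.590e-12 m^3

The computation maintains full float precision — intermediate values are printed rounded. Rounded just once to 4 significant digits.
Convert: Total distance L = v·t = 0.04123 m/s × 1796 s = 74.05 m.
Restated in SI base units: W = 7.115 N, H = 1.128e+09 Pa, K = 3.405e-06.
Worn volume V = K·W·L/H = 3.405e-06 · 7.115 · 74.05 / 1.128e+09 = 1.590e-12 m³.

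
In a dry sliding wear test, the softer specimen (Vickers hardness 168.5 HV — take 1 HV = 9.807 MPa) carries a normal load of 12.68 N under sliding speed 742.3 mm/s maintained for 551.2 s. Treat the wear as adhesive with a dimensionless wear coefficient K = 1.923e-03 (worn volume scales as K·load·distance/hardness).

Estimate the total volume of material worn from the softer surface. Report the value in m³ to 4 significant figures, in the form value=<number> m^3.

value=6.037e-09 m^3

Every step keeps exact precision, and intermediate values appear rounded — a lone final rounding to 4 significant digits.
Sliding speed v = 742.3 mm/s = 0.7423 m/s. Distance L = v·t = 0.7423 m/s × 551.2 s = 409.2 m.
Hardness H = 168.5 HV × 9.807 MPa/HV = 1652 MPa = 1.652e+09 Pa.
Restated in SI base units: W = 12.68 N, H = 1.652e+09 Pa, K = 1.923e-03.
Archard volume V = K·W·L/H = 1.923e-03 · 12.68 · 409.2 / 1.652e+09 = 6.037e-09 m³.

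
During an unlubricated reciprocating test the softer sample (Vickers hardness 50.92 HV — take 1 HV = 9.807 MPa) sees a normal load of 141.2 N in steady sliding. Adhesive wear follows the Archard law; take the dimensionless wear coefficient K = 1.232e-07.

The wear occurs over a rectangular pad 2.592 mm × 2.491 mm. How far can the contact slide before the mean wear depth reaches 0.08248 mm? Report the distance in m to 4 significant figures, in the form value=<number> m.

value=1.529e+04 m

Each operation holds full precision, and intermediates are printed rounded, and one final rounding to 4 significant figures.
Convert: Hardness H = 50.92 HV × 9.807 MPa/HV = 499.4 MPa = 4.994e+08 Pa.
Convert: Pad sides 2.592 mm × 2.491 mm = 0.002592 m × 0.002491 m. Contact area A = 0.002592 m × 0.002491 m = 6.457e-06 m².
Convert: Depth limit h_lim = 0.08248 mm = 8.248e-05 m.
SI base units throughout: W = 141.2 N, H = 4.994e+08 Pa, K = 1.232e-07.
Limit volume V_lim = h_lim·A = 8.248e-05 · 6.457e-06 = 5.325e-10 m³.
So the life L = V_lim·H/(K·W) = 5.325e-10 · 4.994e+08 / (1.232e-07 · 141.2) = 1.529e+04 m.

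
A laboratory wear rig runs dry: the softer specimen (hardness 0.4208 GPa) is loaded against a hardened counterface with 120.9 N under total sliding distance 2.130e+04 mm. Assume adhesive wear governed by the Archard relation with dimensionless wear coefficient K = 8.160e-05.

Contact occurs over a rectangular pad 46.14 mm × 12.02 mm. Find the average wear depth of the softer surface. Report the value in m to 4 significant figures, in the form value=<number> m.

value=9.004e-07 m

The intermediates are displayed rounded. All arithmetic maintains exact precision; a single final rounding: 4 significant digits.
Convert: Sliding distance L = 2.130e+04 mm = 21.30 m.
Convert: Hardness H = 0.4208 GPa = 4.208e+08 Pa.
Convert: Pad sides 46.14 mm × 12.02 mm = 0.04614 m × 0.01202 m. Contact area A = 0.04614 m × 0.01202 m = 5.546e-04 m².
Expressed in SI base units: W = 120.9 N, H = 4.208e+08 Pa, K = 8.160e-05.
Archard volume V = K·W·L/H = 8.160e-05 · 120.9 · 21.30 / 4.208e+08 = 4.994e-10 m³.
Average depth h = V/A = 4.994e-10 / 5.546e-04 = 9.004e-07 m.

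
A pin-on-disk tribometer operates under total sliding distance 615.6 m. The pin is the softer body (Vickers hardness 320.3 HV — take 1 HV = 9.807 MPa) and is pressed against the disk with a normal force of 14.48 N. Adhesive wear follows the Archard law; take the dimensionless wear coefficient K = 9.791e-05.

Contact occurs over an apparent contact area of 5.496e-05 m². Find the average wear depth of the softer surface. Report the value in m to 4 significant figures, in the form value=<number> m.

Every step runs at full float precision; the intermediates are printed rounded; a single final rounding to four significant digits.
Convert: Hardness H = 320.3 HV × 9.807 MPa/HV = 3141 MPa = 3.141e+09 Pa.
Expressed in SI base units: W = 14.48 N, H = 3.141e+09 Pa, K = 9.791e-05.
Archard volume V = K·W·L/H = 9.791e-05 · 14.48 · 615.6 / 3.141e+09 = 2.778e-10 m³.
Depth of wear h = V/A = 2.778e-10 / 5.496e-05 = 5.055e-06 m.

value=5.055e-06 m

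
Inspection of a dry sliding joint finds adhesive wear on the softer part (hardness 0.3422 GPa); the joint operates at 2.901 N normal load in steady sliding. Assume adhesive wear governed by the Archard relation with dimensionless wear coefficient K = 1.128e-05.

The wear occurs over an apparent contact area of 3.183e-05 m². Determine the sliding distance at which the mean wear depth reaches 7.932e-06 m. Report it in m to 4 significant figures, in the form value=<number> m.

The intermediates are displayed rounded, and the algebra carries exact precision. Rounded once at the end, at four significant figures.
Hardness H = 0.3422 GPa = 3.422e+08 Pa.
Expressed in SI base units: W = 2.901 N, H = 3.422e+08 Pa, K = 1.128e-05.
Limit volume V_lim = h_lim·A = 7.932e-06 · 3.183e-05 = 2.525e-10 m³.
Sliding life L = V_lim·H/(K·W) = 2.525e-10 · 3.422e+08 / (1.128e-05 · 2.901) = 2640 m.

value=2640 m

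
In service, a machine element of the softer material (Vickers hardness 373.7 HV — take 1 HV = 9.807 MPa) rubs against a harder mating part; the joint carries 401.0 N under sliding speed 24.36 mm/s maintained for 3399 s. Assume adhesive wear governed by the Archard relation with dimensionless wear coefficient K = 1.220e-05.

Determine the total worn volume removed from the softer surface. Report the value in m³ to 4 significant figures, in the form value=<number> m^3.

The algebra carries full precision; intermediates appear rounded — rounded just once to 4 significant figures.
Convert: Sliding speed v = 24.36 mm/s = 0.02436 m/s. Distance covered L = v·t = 0.02436 m/s × 3399 s = 82.80 m.
Convert: Hardness H = 373.7 HV × 9.807 MPa/HV = 3665 MPa = 3.665e+09 Pa.
SI base units throughout: W = 401.0 N, H = 3.665e+09 Pa, K = 1.220e-05.
Worn volume V = K·W·L/H = 1.220e-05 · 401.0 · 82.80 / 3.665e+09 = 1.105e-10 m³.

value=1.105e-10 m^3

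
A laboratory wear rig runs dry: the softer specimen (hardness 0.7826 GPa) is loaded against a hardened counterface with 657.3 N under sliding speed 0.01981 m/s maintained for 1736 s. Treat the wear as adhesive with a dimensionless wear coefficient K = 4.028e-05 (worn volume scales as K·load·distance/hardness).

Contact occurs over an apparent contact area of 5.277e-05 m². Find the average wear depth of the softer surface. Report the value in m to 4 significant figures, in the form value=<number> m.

Each operation runs at full precision — displayed values are rounded; a lone final rounding: 4 significant digits.
Sliding distance L = v·t = 0.01981 m/s × 1736 s = 34.39 m.
Hardness H = 0.7826 GPa = 7.826e+08 Pa.
Working in SI base units: W = 657.3 N, H = 7.826e+08 Pa, K = 4.028e-05.
Worn volume V = K·W·L/H = 4.028e-05 · 657.3 · 34.39 / 7.826e+08 = 1.163e-09 m³.
Average depth h = V/A = 1.163e-09 / 5.277e-05 = 2.205e-05 m.

value=2.205e-05 m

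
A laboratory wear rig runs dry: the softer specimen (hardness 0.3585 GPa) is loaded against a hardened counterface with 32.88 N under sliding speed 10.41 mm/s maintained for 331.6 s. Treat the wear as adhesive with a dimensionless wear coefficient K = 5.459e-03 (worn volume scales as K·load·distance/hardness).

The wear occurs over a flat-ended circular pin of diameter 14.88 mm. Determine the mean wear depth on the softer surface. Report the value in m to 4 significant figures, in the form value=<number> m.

value=9.939e-06 m

The algebra carries full precision — intermediates are displayed rounded — a single final rounding to 4 significant digits.
Convert: Sliding speed v = 10.41 mm/s = 0.01041 m/s. Distance covered L = v·t = 0.01041 m/s × 331.6 s = 3.452 m.
Convert: Hardness H = 0.3585 GPa = 3.585e+08 Pa.
Convert: Pin diameter d = 14.88 mm = 0.01488 m. Contact area A = π·d²/4 = π·(0.01488 m)²/4 = 1.739e-04 m².
In SI base units: W = 32.88 N, H = 3.585e+08 Pa, K = 5.459e-03.
By Archard's law, V = K·W·L/H = 5.459e-03 · 32.88 · 3.452 / 3.585e+08 = 1.728e-09 m³.
Mean wear depth h = V/A = 1.728e-09 / 1.739e-04 = 9.939e-06 m.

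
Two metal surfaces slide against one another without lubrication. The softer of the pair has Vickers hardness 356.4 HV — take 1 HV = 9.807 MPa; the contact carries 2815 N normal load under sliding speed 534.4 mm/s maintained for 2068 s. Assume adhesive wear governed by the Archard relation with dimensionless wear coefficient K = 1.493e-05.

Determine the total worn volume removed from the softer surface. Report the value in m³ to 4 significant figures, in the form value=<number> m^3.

value=1.329e-08 m^3

All working math keeps exact precision; intermediate values appear rounded — rounded just once: four significant figures.
Sliding speed v = 534.4 mm/s = 0.5344 m/s. Distance covered L = v·t = 0.5344 m/s × 2068 s = 1105 m.
Hardness H = 356.4 HV × 9.807 MPa/HV = 3495 MPa = 3.495e+09 Pa.
Restated in SI base units: W = 2815 N, H = 3.495e+09 Pa, K = 1.493e-05.
By Archard's law, V = K·W·L/H = 1.493e-05 · 2815 · 1105 / 3.495e+09 = 1.329e-08 m³.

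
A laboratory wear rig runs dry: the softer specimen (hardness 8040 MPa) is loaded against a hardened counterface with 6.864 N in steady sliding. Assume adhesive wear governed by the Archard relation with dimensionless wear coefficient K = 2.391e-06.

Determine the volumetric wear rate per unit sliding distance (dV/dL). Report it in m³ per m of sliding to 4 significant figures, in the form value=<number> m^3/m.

Each operation runs at exact precision. Intermediate values are shown rounded, and rounded once at the end: 4 significant figures.
Convert: Hardness H = 8040 MPa = 8.040e+09 Pa.
SI base units throughout: W = 6.864 N, H = 8.040e+09 Pa, K = 2.391e-06.
Wear rate dV/dL = K·W/H, so: 2.391e-06 · 6.864 / 8.040e+09 = 2.041e-15 m³/m.

value=2.041e-15 m^3/m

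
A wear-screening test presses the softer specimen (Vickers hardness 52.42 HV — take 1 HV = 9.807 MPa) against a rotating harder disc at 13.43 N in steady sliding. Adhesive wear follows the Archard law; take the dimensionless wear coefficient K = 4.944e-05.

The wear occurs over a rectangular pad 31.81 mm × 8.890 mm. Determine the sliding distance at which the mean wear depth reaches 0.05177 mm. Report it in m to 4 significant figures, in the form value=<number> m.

The intermediates are shown rounded — the algebra holds full float precision, and a lone final rounding, at four significant figures.
Convert: Hardness H = 52.42 HV × 9.807 MPa/HV = 514.1 MPa = 5.141e+08 Pa.
Convert: Pad sides 31.81 mm × 8.890 mm = 0.03181 m × 0.008890 m. Contact area A = 0.03181 m × 0.008890 m = 2.828e-04 m².
Convert: Depth limit h_lim = 0.05177 mm = 5.177e-05 m.
Restated in SI base units: W = 13.43 N, H = 5.141e+08 Pa, K = 4.944e-05.
Permissible volume V_lim = h_lim·A = 5.177e-05 · 2.828e-04 = 1.464e-08 m³.
Thus life L = V_lim·H/(K·W) = 1.464e-08 · 5.141e+08 / (4.944e-05 · 13.43) = 1.134e+04 m.

value=1.134e+04 m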